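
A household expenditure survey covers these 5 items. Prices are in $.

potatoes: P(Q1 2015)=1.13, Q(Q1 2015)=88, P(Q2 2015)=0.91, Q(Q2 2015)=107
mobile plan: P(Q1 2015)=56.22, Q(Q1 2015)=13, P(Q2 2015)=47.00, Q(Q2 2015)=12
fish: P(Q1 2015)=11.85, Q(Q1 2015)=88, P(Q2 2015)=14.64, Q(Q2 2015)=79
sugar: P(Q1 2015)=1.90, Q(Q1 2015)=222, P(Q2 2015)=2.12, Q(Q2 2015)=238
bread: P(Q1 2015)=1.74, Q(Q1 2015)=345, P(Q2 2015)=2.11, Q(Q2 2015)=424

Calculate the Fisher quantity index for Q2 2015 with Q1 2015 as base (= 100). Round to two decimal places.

Laspeyres component (base-period weights):
ΣP(Q1 2015)Q(Q2 2015) = 1.13×107 + 56.22×12 + 11.85×79 + 1.90×238 + 1.74×424 = 120.91 + 674.64 + 936.15 + 452.2 + 737.76 = 2921.66
ΣP(Q1 2015)Q(Q1 2015) = 1.13×88 + 56.22×13 + 11.85×88 + 1.90×222 + 1.74×345 = 99.44 + 730.86 + 1042.8 + 421.8 + 600.3 = 2895.2
L = 2921.66 / 2895.2 × 100 = 100.9139
Paasche component (current-period weights):
ΣP(Q2 2015)Q(Q2 2015) = 0.91×107 + 47.00×12 + 14.64×79 + 2.12×238 + 2.11×424 = 97.37 + 564 + 1156.56 + 504.56 + 894.64 = 3217.13
ΣP(Q2 2015)Q(Q1 2015) = 0.91×88 + 47.00×13 + 14.64×88 + 2.12×222 + 2.11×345 = 80.08 + 611 + 1288.32 + 470.64 + 727.95 = 3177.99
P = 3217.13 / 3177.99 × 100 = 101.2316
Fisher = √(L × P) = √(100.9139 × 101.2316) = 101.0726

101.07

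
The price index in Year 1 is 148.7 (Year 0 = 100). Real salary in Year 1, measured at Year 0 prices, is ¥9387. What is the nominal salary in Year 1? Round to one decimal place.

Nominal = Real × (Index/100) = 9387 × (148.7/100)
        = 9387 × 1.487 = 13958.4690

13958.5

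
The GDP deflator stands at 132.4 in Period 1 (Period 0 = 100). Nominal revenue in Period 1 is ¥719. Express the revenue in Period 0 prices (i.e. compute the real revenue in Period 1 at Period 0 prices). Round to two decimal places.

Real = Nominal ÷ (Index/100) = 719 ÷ (132.4/100)
     = 719 ÷ 1.324 = 543.0514

543.05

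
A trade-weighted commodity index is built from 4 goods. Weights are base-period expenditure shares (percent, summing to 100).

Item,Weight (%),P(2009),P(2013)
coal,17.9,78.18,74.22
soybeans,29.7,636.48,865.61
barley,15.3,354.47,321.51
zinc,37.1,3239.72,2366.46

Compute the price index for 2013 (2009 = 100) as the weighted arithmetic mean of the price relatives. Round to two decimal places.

coal: 17.9 × (74.22/78.18) = 17.9 × 0.949348 = 16.9933
soybeans: 29.7 × (865.61/636.48) = 29.7 × 1.359996 = 40.3919
barley: 15.3 × (321.51/354.47) = 15.3 × 0.907016 = 13.8773
zinc: 37.1 × (2366.46/3239.72) = 37.1 × 0.730452 = 27.0998
Index = Σ wᵢ·(p₁ᵢ/p₀ᵢ) = 16.9933 + 40.3919 + 13.8773 + 27.0998 = 98.3623

98.36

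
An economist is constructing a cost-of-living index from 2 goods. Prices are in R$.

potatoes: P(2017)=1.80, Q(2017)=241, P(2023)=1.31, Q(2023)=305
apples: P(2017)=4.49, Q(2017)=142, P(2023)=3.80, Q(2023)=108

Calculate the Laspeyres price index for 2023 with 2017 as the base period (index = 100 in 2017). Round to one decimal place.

79.8

Laspeyres price index uses base-period quantities as weights.
ΣP(2023)·Q(2017) = 1.31×241 + 3.80×142 = 315.71 + 539.6 = 855.31
ΣP(2017)·Q(2017) = 1.80×241 + 4.49×142 = 433.8 + 637.58 = 1071.38
Index = 855.31 / 1071.38 × 100 = 79.8326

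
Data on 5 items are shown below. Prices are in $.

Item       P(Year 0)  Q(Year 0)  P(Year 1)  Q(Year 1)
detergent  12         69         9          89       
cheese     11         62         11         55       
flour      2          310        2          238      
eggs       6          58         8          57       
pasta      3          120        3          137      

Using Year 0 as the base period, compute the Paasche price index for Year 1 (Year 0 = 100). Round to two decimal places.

Paasche price index uses current-period quantities as weights.
ΣP(Year 1)·Q(Year 1) = 9×89 + 11×55 + 2×238 + 8×57 + 3×137 = 801 + 605 + 476 + 456 + 411 = 2749
ΣP(Year 0)·Q(Year 1) = 12×89 + 11×55 + 2×238 + 6×57 + 3×137 = 1068 + 605 + 476 + 342 + 411 = 2902
Index = 2749 / 2902 × 100 = 94.7278

94.73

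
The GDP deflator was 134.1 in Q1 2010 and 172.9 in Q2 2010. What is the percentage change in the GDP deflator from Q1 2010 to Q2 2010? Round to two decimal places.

28.93%

Change = (172.9 − 134.1) / 134.1 × 100
       = 38.8 / 134.1 × 100 = 28.9336%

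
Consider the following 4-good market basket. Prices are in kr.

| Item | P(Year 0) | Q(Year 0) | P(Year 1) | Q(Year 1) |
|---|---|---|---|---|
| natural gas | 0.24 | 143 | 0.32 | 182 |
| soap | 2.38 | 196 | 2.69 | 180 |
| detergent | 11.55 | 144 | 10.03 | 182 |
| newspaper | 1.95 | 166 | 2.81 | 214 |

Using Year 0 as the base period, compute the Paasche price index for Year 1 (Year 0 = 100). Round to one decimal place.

Paasche price index uses current-period quantities as weights.
ΣP(Year 1)·Q(Year 1) = 0.32×182 + 2.69×180 + 10.03×182 + 2.81×214 = 58.24 + 484.2 + 1825.46 + 601.34 = 2969.24
ΣP(Year 0)·Q(Year 1) = 0.24×182 + 2.38×180 + 11.55×182 + 1.95×214 = 43.68 + 428.4 + 2102.1 + 417.3 = 2991.48
Index = 2969.24 / 2991.48 × 100 = 99.2566

99.3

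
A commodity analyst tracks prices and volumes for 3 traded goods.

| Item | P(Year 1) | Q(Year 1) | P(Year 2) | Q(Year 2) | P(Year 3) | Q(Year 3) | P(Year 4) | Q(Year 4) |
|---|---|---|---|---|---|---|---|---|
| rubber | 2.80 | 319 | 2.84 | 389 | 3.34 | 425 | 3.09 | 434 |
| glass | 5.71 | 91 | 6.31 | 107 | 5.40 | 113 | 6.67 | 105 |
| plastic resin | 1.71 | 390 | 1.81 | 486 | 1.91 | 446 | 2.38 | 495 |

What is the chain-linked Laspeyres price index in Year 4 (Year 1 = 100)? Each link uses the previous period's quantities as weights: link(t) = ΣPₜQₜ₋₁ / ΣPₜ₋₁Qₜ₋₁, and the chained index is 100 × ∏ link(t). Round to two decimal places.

Link Year 1→Year 2:
ΣP(Year 2)Q(Year 1) = 2.84×319 + 6.31×91 + 1.81×390 = 905.96 + 574.21 + 705.9 = 2186.07
ΣP(Year 1)Q(Year 1) = 2.80×319 + 5.71×91 + 1.71×390 = 893.2 + 519.61 + 666.9 = 2079.71
link = 2186.07/2079.71 = 1.051142
Link Year 2→Year 3:
ΣP(Year 3)Q(Year 2) = 3.34×389 + 5.40×107 + 1.91×486 = 1299.26 + 577.8 + 928.26 = 2805.32
ΣP(Year 2)Q(Year 2) = 2.84×389 + 6.31×107 + 1.81×486 = 1104.76 + 675.17 + 879.66 = 2659.59
link = 2805.32/2659.59 = 1.054794
Link Year 3→Year 4:
ΣP(Year 4)Q(Year 3) = 3.09×425 + 6.67×113 + 2.38×446 = 1313.25 + 753.71 + 1061.48 = 3128.44
ΣP(Year 3)Q(Year 3) = 3.34×425 + 5.40×113 + 1.91×446 = 1419.5 + 610.2 + 851.86 = 2881.56
link = 3128.44/2881.56 = 1.085676
Chained index = 100 × 1.051142 × 1.054794 × 1.085676 = 120.3730

120.37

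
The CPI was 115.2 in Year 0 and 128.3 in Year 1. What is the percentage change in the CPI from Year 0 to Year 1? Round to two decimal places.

Change = (128.3 − 115.2) / 115.2 × 100
       = 13.1 / 115.2 × 100 = 11.3715%

11.37%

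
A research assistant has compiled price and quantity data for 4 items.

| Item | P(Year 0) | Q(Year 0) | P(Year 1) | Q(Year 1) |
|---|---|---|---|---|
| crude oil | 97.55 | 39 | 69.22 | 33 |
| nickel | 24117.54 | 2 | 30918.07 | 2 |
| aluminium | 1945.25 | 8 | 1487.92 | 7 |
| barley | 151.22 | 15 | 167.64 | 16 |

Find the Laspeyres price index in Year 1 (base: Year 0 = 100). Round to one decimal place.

Laspeyres price index uses base-period quantities as weights.
ΣP(Year 1)·Q(Year 0) = 69.22×39 + 30918.07×2 + 1487.92×8 + 167.64×15 = 2699.58 + 61836.14 + 11903.36 + 2514.6 = 78953.68
ΣP(Year 0)·Q(Year 0) = 97.55×39 + 24117.54×2 + 1945.25×8 + 151.22×15 = 3804.45 + 48235.08 + 15562 + 2268.3 = 69869.83
Index = 78953.68 / 69869.83 × 100 = 113.0011

113.0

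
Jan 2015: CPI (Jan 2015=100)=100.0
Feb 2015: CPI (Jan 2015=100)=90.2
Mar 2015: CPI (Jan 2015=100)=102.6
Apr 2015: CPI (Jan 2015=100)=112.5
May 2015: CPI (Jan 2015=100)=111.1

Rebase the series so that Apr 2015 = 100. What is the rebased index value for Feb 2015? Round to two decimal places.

Rebased(Feb 2015) = 90.2 / 112.5 × 100 = 80.1778

80.18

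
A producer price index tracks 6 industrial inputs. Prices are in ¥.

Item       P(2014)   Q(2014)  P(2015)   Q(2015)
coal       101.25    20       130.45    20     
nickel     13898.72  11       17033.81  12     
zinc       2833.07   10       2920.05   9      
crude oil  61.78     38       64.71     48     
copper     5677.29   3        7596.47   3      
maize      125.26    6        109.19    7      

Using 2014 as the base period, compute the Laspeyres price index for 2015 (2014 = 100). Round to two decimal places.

Laspeyres price index uses base-period quantities as weights.
ΣP(2015)·Q(2014) = 130.45×20 + 17033.81×11 + 2920.05×10 + 64.71×38 + 7596.47×3 + 109.19×6 = 2609 + 187371.91 + 29200.5 + 2458.98 + 22789.41 + 655.14 = 245084.94
ΣP(2014)·Q(2014) = 101.25×20 + 13898.72×11 + 2833.07×10 + 61.78×38 + 5677.29×3 + 125.26×6 = 2025 + 152885.92 + 28330.7 + 2347.64 + 17031.87 + 751.56 = 203372.69
Index = 245084.94 / 203372.69 × 100 = 120.5103

120.51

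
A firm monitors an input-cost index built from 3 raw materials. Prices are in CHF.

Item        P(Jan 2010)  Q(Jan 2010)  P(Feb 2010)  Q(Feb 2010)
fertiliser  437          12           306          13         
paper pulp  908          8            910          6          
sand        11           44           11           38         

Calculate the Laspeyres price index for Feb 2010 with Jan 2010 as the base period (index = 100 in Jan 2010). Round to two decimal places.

88.02

Laspeyres price index uses base-period quantities as weights.
ΣP(Feb 2010)·Q(Jan 2010) = 306×12 + 910×8 + 11×44 = 3672 + 7280 + 484 = 11436
ΣP(Jan 2010)·Q(Jan 2010) = 437×12 + 908×8 + 11×44 = 5244 + 7264 + 484 = 12992
Index = 11436 / 12992 × 100 = 88.0234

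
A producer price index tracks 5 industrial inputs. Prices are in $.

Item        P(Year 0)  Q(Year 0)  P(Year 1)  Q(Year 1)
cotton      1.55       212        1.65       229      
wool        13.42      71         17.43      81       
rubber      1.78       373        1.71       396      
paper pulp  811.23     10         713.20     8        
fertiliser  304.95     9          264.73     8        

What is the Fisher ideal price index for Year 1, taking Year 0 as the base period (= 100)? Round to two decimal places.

92.30

Laspeyres component (base-period weights):
ΣP(Year 1)Q(Year 0) = 1.65×212 + 17.43×71 + 1.71×373 + 713.20×10 + 264.73×9 = 349.8 + 1237.53 + 637.83 + 7132 + 2382.57 = 11739.73
ΣP(Year 0)Q(Year 0) = 1.55×212 + 13.42×71 + 1.78×373 + 811.23×10 + 304.95×9 = 328.6 + 952.82 + 663.94 + 8112.3 + 2744.55 = 12802.21
L = 11739.73 / 12802.21 × 100 = 91.7008
Paasche component (current-period weights):
ΣP(Year 1)Q(Year 1) = 1.65×229 + 17.43×81 + 1.71×396 + 713.20×8 + 264.73×8 = 377.85 + 1411.83 + 677.16 + 5705.6 + 2117.84 = 10290.28
ΣP(Year 0)Q(Year 1) = 1.55×229 + 13.42×81 + 1.78×396 + 811.23×8 + 304.95×8 = 354.95 + 1087.02 + 704.88 + 6489.84 + 2439.6 = 11076.29
P = 10290.28 / 11076.29 × 100 = 92.9037
Fisher = √(L × P) = √(91.7008 × 92.9037) = 92.3003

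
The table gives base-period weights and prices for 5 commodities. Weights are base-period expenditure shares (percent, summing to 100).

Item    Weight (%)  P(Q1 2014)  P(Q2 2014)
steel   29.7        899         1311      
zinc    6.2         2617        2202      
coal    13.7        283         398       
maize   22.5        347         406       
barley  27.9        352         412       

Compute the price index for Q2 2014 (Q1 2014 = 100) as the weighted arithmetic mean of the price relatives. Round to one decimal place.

126.8

steel: 29.7 × (1311/899) = 29.7 × 1.458287 = 43.3111
zinc: 6.2 × (2202/2617) = 6.2 × 0.841421 = 5.2168
coal: 13.7 × (398/283) = 13.7 × 1.406360 = 19.2671
maize: 22.5 × (406/347) = 22.5 × 1.170029 = 26.3256
barley: 27.9 × (412/352) = 27.9 × 1.170455 = 32.6557
Index = Σ wᵢ·(p₁ᵢ/p₀ᵢ) = 43.3111 + 5.2168 + 19.2671 + 26.3256 + 32.6557 = 126.7764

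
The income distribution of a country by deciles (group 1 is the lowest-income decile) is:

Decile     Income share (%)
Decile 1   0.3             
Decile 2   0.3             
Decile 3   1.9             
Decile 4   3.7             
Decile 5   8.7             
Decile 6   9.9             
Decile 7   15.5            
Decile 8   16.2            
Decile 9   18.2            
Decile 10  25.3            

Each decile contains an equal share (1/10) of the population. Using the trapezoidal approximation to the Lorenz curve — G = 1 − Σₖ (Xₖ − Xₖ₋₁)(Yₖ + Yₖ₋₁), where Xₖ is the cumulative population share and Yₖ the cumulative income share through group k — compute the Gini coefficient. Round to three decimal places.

Cumulative income shares Yₖ: 0.0030, 0.0060, 0.0250, 0.0620, 0.1490, 0.2480, 0.4030, 0.5650, 0.7470, 1.0000
Σ (Xₖ−Xₖ₋₁)(Yₖ+Yₖ₋₁) = (1/10)(0.0030+0.0000) + (1/10)(0.0060+0.0030) + (1/10)(0.0250+0.0060) + (1/10)(0.0620+0.0250) + (1/10)(0.1490+0.0620) + (1/10)(0.2480+0.1490) + (1/10)(0.4030+0.2480) + (1/10)(0.5650+0.4030) + (1/10)(0.7470+0.5650) + (1/10)(1.0000+0.7470)
  = 0.0003 + 0.0009 + 0.0031 + 0.0087 + 0.0211 + 0.0397 + 0.0651 + 0.0968 + 0.1312 + 0.1747 = 0.5416
G = 1 − 0.5416 = 0.4584

0.458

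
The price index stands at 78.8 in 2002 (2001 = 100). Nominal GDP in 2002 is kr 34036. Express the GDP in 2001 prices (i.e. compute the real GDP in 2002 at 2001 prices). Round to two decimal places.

Real = Nominal ÷ (Index/100) = 34036 ÷ (78.8/100)
     = 34036 ÷ 0.788 = 43192.8934

43192.89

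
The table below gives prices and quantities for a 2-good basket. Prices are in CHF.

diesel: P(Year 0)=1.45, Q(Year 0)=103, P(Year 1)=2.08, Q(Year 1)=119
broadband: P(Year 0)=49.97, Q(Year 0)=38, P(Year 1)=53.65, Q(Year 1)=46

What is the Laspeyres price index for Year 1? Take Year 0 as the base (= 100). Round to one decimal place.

110.0

Laspeyres price index uses base-period quantities as weights.
ΣP(Year 1)·Q(Year 0) = 2.08×103 + 53.65×38 = 214.24 + 2038.7 = 2252.94
ΣP(Year 0)·Q(Year 0) = 1.45×103 + 49.97×38 = 149.35 + 1898.86 = 2048.21
Index = 2252.94 / 2048.21 × 100 = 109.9956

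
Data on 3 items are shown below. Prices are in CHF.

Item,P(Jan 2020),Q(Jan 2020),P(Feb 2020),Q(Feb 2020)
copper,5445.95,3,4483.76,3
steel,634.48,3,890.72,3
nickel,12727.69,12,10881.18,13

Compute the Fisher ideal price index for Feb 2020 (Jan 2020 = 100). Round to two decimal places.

85.79

Laspeyres component (base-period weights):
ΣP(Feb 2020)Q(Jan 2020) = 4483.76×3 + 890.72×3 + 10881.18×12 = 13451.28 + 2672.16 + 130574.16 = 146697.6
ΣP(Jan 2020)Q(Jan 2020) = 5445.95×3 + 634.48×3 + 12727.69×12 = 16337.85 + 1903.44 + 152732.28 = 170973.57
L = 146697.6 / 170973.57 × 100 = 85.8013
Paasche component (current-period weights):
ΣP(Feb 2020)Q(Feb 2020) = 4483.76×3 + 890.72×3 + 10881.18×13 = 13451.28 + 2672.16 + 141455.34 = 157578.78
ΣP(Jan 2020)Q(Feb 2020) = 5445.95×3 + 634.48×3 + 12727.69×13 = 16337.85 + 1903.44 + 165459.97 = 183701.26
P = 157578.78 / 183701.26 × 100 = 85.7799
Fisher = √(L × P) = √(85.8013 × 85.7799) = 85.7906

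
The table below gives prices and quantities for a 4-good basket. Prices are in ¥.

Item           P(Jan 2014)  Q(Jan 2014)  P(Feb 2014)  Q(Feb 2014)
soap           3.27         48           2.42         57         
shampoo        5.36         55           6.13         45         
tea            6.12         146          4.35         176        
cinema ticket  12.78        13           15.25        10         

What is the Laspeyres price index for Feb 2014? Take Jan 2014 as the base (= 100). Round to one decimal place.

Laspeyres price index uses base-period quantities as weights.
ΣP(Feb 2014)·Q(Jan 2014) = 2.42×48 + 6.13×55 + 4.35×146 + 15.25×13 = 116.16 + 337.15 + 635.1 + 198.25 = 1286.66
ΣP(Jan 2014)·Q(Jan 2014) = 3.27×48 + 5.36×55 + 6.12×146 + 12.78×13 = 156.96 + 294.8 + 893.52 + 166.14 = 1511.42
Index = 1286.66 / 1511.42 × 100 = 85.1292

85.1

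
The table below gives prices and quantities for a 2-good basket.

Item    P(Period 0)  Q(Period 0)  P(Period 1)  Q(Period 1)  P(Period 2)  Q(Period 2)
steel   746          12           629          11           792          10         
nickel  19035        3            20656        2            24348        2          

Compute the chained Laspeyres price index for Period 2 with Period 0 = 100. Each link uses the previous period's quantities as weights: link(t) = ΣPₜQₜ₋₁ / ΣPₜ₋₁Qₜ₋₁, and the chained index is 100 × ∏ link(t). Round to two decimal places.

Link Period 0→Period 1:
ΣP(Period 1)Q(Period 0) = 629×12 + 20656×3 = 7548 + 61968 = 69516
ΣP(Period 0)Q(Period 0) = 746×12 + 19035×3 = 8952 + 57105 = 66057
link = 69516/66057 = 1.052364
Link Period 1→Period 2:
ΣP(Period 2)Q(Period 1) = 792×11 + 24348×2 = 8712 + 48696 = 57408
ΣP(Period 1)Q(Period 1) = 629×11 + 20656×2 = 6919 + 41312 = 48231
link = 57408/48231 = 1.190272
Chained index = 100 × 1.052364 × 1.190272 = 125.2599

125.26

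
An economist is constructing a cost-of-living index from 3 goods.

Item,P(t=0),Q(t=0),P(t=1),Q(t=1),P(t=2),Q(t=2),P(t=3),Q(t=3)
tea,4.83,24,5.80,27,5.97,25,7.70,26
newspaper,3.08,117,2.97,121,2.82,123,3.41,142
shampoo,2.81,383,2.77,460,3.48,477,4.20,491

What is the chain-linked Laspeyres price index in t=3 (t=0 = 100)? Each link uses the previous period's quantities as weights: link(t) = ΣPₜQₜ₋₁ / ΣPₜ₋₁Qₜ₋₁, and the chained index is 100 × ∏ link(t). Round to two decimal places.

142.06

Link t=0→t=1:
ΣP(t=1)Q(t=0) = 5.80×24 + 2.97×117 + 2.77×383 = 139.2 + 347.49 + 1060.91 = 1547.6
ΣP(t=0)Q(t=0) = 4.83×24 + 3.08×117 + 2.81×383 = 115.92 + 360.36 + 1076.23 = 1552.51
link = 1547.6/1552.51 = 0.996837
Link t=1→t=2:
ΣP(t=2)Q(t=1) = 5.97×27 + 2.82×121 + 3.48×460 = 161.19 + 341.22 + 1600.8 = 2103.21
ΣP(t=1)Q(t=1) = 5.80×27 + 2.97×121 + 2.77×460 = 156.6 + 359.37 + 1274.2 = 1790.17
link = 2103.21/1790.17 = 1.174866
Link t=2→t=3:
ΣP(t=3)Q(t=2) = 7.70×25 + 3.41×123 + 4.20×477 = 192.5 + 419.43 + 2003.4 = 2615.33
ΣP(t=2)Q(t=2) = 5.97×25 + 2.82×123 + 3.48×477 = 149.25 + 346.86 + 1659.96 = 2156.07
link = 2615.33/2156.07 = 1.213008
Chained index = 100 × 0.996837 × 1.174866 × 1.213008 = 142.0615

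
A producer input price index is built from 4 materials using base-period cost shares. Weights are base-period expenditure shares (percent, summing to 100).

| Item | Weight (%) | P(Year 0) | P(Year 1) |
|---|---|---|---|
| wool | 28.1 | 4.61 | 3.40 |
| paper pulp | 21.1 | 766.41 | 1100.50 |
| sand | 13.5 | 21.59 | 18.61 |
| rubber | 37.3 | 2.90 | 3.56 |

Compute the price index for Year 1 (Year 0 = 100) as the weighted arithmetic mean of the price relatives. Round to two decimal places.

108.45

wool: 28.1 × (3.40/4.61) = 28.1 × 0.737527 = 20.7245
paper pulp: 21.1 × (1100.50/766.41) = 21.1 × 1.435916 = 30.2978
sand: 13.5 × (18.61/21.59) = 13.5 × 0.861973 = 11.6366
rubber: 37.3 × (3.56/2.90) = 37.3 × 1.227586 = 45.7890
Index = Σ wᵢ·(p₁ᵢ/p₀ᵢ) = 20.7245 + 30.2978 + 11.6366 + 45.7890 = 108.4479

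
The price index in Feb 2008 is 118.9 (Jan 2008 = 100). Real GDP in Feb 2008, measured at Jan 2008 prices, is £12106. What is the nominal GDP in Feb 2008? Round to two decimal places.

14394.03

Nominal = Real × (Index/100) = 12106 × (118.9/100)
        = 12106 × 1.189 = 14394.0340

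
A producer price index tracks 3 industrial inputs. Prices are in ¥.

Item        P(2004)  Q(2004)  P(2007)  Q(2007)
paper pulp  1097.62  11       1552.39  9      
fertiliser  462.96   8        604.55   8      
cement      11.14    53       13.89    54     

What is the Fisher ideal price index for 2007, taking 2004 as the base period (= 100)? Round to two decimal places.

Laspeyres component (base-period weights):
ΣP(2007)Q(2004) = 1552.39×11 + 604.55×8 + 13.89×53 = 17076.29 + 4836.4 + 736.17 = 22648.86
ΣP(2004)Q(2004) = 1097.62×11 + 462.96×8 + 11.14×53 = 12073.82 + 3703.68 + 590.42 = 16367.92
L = 22648.86 / 16367.92 × 100 = 138.3735
Paasche component (current-period weights):
ΣP(2007)Q(2007) = 1552.39×9 + 604.55×8 + 13.89×54 = 13971.51 + 4836.4 + 750.06 = 19557.97
ΣP(2004)Q(2007) = 1097.62×9 + 462.96×8 + 11.14×54 = 9878.58 + 3703.68 + 601.56 = 14183.82
P = 19557.97 / 14183.82 × 100 = 137.8893
Fisher = √(L × P) = √(138.3735 × 137.8893) = 138.1312

138.13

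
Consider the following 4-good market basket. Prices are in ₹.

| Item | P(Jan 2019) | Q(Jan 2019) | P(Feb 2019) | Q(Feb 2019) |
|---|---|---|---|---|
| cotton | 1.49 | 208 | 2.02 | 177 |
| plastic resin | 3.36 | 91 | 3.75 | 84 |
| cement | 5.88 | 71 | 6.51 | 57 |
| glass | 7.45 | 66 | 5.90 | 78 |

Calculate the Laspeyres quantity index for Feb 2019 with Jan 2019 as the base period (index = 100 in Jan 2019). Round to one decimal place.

95.9

Laspeyres quantity index uses base-period prices as weights.
ΣP(Jan 2019)·Q(Feb 2019) = 1.49×177 + 3.36×84 + 5.88×57 + 7.45×78 = 263.73 + 282.24 + 335.16 + 581.1 = 1462.23
ΣP(Jan 2019)·Q(Jan 2019) = 1.49×208 + 3.36×91 + 5.88×71 + 7.45×66 = 309.92 + 305.76 + 417.48 + 491.7 = 1524.86
Index = 1462.23 / 1524.86 × 100 = 95.8927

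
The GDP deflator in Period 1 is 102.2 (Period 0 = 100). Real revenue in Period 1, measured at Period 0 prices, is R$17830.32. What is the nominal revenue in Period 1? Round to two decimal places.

18222.59

Nominal = Real × (Index/100) = 17830.32 × (102.2/100)
        = 17830.32 × 1.022 = 18222.5870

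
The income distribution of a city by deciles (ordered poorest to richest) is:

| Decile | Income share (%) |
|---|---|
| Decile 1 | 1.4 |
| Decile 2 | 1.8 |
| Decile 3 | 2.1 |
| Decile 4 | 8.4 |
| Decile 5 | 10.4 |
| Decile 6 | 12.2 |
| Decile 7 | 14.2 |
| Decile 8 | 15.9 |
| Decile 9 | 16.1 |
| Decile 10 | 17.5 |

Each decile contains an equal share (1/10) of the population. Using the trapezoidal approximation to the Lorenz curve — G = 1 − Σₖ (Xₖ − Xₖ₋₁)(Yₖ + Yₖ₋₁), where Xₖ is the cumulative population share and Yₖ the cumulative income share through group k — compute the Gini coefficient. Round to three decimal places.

Cumulative income shares Yₖ: 0.0140, 0.0320, 0.0530, 0.1370, 0.2410, 0.3630, 0.5050, 0.6640, 0.8250, 1.0000
Σ (Xₖ−Xₖ₋₁)(Yₖ+Yₖ₋₁) = (1/10)(0.0140+0.0000) + (1/10)(0.0320+0.0140) + (1/10)(0.0530+0.0320) + (1/10)(0.1370+0.0530) + (1/10)(0.2410+0.1370) + (1/10)(0.3630+0.2410) + (1/10)(0.5050+0.3630) + (1/10)(0.6640+0.5050) + (1/10)(0.8250+0.6640) + (1/10)(1.0000+0.8250)
  = 0.0014 + 0.0046 + 0.0085 + 0.0190 + 0.0378 + 0.0604 + 0.0868 + 0.1169 + 0.1489 + 0.1825 = 0.6668
G = 1 − 0.6668 = 0.3332

0.333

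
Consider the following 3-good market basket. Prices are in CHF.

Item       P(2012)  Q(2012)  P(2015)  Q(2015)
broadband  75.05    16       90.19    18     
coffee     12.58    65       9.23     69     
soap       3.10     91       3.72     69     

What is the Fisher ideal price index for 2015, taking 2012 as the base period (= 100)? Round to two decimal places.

103.49

Laspeyres component (base-period weights):
ΣP(2015)Q(2012) = 90.19×16 + 9.23×65 + 3.72×91 = 1443.04 + 599.95 + 338.52 = 2381.51
ΣP(2012)Q(2012) = 75.05×16 + 12.58×65 + 3.10×91 = 1200.8 + 817.7 + 282.1 = 2300.6
L = 2381.51 / 2300.6 × 100 = 103.5169
Paasche component (current-period weights):
ΣP(2015)Q(2015) = 90.19×18 + 9.23×69 + 3.72×69 = 1623.42 + 636.87 + 256.68 = 2516.97
ΣP(2012)Q(2015) = 75.05×18 + 12.58×69 + 3.10×69 = 1350.9 + 868.02 + 213.9 = 2432.82
P = 2516.97 / 2432.82 × 100 = 103.4589
Fisher = √(L × P) = √(103.5169 × 103.4589) = 103.4879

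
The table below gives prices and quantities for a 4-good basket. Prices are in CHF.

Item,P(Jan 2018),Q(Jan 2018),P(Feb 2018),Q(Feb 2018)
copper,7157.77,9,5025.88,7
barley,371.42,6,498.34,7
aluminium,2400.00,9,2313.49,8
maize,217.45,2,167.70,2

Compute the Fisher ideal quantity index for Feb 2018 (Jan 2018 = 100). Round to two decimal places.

Laspeyres component (base-period weights):
ΣP(Jan 2018)Q(Feb 2018) = 7157.77×7 + 371.42×7 + 2400.00×8 + 217.45×2 = 50104.39 + 2599.94 + 19200 + 434.9 = 72339.23
ΣP(Jan 2018)Q(Jan 2018) = 7157.77×9 + 371.42×6 + 2400.00×9 + 217.45×2 = 64419.93 + 2228.52 + 21600 + 434.9 = 88683.35
L = 72339.23 / 88683.35 × 100 = 81.5702
Paasche component (current-period weights):
ΣP(Feb 2018)Q(Feb 2018) = 5025.88×7 + 498.34×7 + 2313.49×8 + 167.70×2 = 35181.16 + 3488.38 + 18507.92 + 335.4 = 57512.86
ΣP(Feb 2018)Q(Jan 2018) = 5025.88×9 + 498.34×6 + 2313.49×9 + 167.70×2 = 45232.92 + 2990.04 + 20821.41 + 335.4 = 69379.77
P = 57512.86 / 69379.77 × 100 = 82.8957
Fisher = √(L × P) = √(81.5702 × 82.8957) = 82.2303

82.23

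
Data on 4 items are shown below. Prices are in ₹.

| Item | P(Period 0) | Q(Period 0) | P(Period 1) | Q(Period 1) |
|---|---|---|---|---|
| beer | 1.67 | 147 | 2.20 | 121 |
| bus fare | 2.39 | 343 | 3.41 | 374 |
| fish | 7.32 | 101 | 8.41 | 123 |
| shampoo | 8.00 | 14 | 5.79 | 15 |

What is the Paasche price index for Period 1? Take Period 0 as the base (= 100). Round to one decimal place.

Paasche price index uses current-period quantities as weights.
ΣP(Period 1)·Q(Period 1) = 2.20×121 + 3.41×374 + 8.41×123 + 5.79×15 = 266.2 + 1275.34 + 1034.43 + 86.85 = 2662.82
ΣP(Period 0)·Q(Period 1) = 1.67×121 + 2.39×374 + 7.32×123 + 8.00×15 = 202.07 + 893.86 + 900.36 + 120 = 2116.29
Index = 2662.82 / 2116.29 × 100 = 125.8249

125.8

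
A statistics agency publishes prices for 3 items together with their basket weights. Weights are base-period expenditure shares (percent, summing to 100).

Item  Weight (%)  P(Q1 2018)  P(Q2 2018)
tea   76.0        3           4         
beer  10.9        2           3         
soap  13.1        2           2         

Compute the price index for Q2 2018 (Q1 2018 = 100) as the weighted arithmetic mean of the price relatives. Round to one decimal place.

130.8

tea: 76.0 × (4/3) = 76.0 × 1.333333 = 101.3333
beer: 10.9 × (3/2) = 10.9 × 1.500000 = 16.3500
soap: 13.1 × (2/2) = 13.1 × 1.000000 = 13.1000
Index = Σ wᵢ·(p₁ᵢ/p₀ᵢ) = 101.3333 + 16.3500 + 13.1000 = 130.7833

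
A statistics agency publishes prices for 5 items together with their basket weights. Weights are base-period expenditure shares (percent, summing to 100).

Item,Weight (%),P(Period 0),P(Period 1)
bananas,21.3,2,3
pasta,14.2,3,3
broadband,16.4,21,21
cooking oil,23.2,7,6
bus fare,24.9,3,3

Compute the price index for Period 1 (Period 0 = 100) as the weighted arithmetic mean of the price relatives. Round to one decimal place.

107.3

bananas: 21.3 × (3/2) = 21.3 × 1.500000 = 31.9500
pasta: 14.2 × (3/3) = 14.2 × 1.000000 = 14.2000
broadband: 16.4 × (21/21) = 16.4 × 1.000000 = 16.4000
cooking oil: 23.2 × (6/7) = 23.2 × 0.857143 = 19.8857
bus fare: 24.9 × (3/3) = 24.9 × 1.000000 = 24.9000
Index = Σ wᵢ·(p₁ᵢ/p₀ᵢ) = 31.9500 + 14.2000 + 16.4000 + 19.8857 + 24.9000 = 107.3357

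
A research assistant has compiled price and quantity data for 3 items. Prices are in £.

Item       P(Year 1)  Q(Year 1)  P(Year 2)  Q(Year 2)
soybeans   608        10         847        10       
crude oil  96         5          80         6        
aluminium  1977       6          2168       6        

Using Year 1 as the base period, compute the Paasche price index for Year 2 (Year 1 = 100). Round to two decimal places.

Paasche price index uses current-period quantities as weights.
ΣP(Year 2)·Q(Year 2) = 847×10 + 80×6 + 2168×6 = 8470 + 480 + 13008 = 21958
ΣP(Year 1)·Q(Year 2) = 608×10 + 96×6 + 1977×6 = 6080 + 576 + 11862 = 18518
Index = 21958 / 18518 × 100 = 118.5765

118.58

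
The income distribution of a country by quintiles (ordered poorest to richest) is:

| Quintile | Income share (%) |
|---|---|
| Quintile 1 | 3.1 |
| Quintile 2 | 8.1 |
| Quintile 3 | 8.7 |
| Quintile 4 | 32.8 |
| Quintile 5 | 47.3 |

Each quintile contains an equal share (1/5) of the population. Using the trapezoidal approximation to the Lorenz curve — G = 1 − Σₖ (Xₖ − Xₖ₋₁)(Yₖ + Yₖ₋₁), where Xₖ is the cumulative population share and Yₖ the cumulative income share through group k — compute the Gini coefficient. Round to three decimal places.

0.452

Cumulative income shares Yₖ: 0.0310, 0.1120, 0.1990, 0.5270, 1.0000
Σ (Xₖ−Xₖ₋₁)(Yₖ+Yₖ₋₁) = (1/5)(0.0310+0.0000) + (1/5)(0.1120+0.0310) + (1/5)(0.1990+0.1120) + (1/5)(0.5270+0.1990) + (1/5)(1.0000+0.5270)
  = 0.0062 + 0.0286 + 0.0622 + 0.1452 + 0.3054 = 0.5476
G = 1 − 0.5476 = 0.4524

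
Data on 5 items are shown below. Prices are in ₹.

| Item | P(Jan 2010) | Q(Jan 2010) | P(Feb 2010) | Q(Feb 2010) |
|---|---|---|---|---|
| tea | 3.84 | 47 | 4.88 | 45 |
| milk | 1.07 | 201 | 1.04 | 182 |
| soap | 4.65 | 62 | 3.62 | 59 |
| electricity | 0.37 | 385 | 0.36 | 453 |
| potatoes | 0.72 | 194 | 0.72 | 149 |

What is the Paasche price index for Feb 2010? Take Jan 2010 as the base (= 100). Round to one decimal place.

97.4

Paasche price index uses current-period quantities as weights.
ΣP(Feb 2010)·Q(Feb 2010) = 4.88×45 + 1.04×182 + 3.62×59 + 0.36×453 + 0.72×149 = 219.6 + 189.28 + 213.58 + 163.08 + 107.28 = 892.82
ΣP(Jan 2010)·Q(Feb 2010) = 3.84×45 + 1.07×182 + 4.65×59 + 0.37×453 + 0.72×149 = 172.8 + 194.74 + 274.35 + 167.61 + 107.28 = 916.78
Index = 892.82 / 916.78 × 100 = 97.3865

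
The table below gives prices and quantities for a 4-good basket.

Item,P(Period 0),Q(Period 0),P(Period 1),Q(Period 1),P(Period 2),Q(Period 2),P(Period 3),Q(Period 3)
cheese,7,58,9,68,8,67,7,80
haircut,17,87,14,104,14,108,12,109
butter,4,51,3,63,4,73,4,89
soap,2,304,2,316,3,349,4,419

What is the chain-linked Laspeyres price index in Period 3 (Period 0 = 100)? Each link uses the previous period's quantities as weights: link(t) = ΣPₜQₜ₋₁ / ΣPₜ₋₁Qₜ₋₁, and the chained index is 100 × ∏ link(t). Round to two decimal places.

104.72

Link Period 0→Period 1:
ΣP(Period 1)Q(Period 0) = 9×58 + 14×87 + 3×51 + 2×304 = 522 + 1218 + 153 + 608 = 2501
ΣP(Period 0)Q(Period 0) = 7×58 + 17×87 + 4×51 + 2×304 = 406 + 1479 + 204 + 608 = 2697
link = 2501/2697 = 0.927327
Link Period 1→Period 2:
ΣP(Period 2)Q(Period 1) = 8×68 + 14×104 + 4×63 + 3×316 = 544 + 1456 + 252 + 948 = 3200
ΣP(Period 1)Q(Period 1) = 9×68 + 14×104 + 3×63 + 2×316 = 612 + 1456 + 189 + 632 = 2889
link = 3200/2889 = 1.107650
Link Period 2→Period 3:
ΣP(Period 3)Q(Period 2) = 7×67 + 12×108 + 4×73 + 4×349 = 469 + 1296 + 292 + 1396 = 3453
ΣP(Period 2)Q(Period 2) = 8×67 + 14×108 + 4×73 + 3×349 = 536 + 1512 + 292 + 1047 = 3387
link = 3453/3387 = 1.019486
Chained index = 100 × 0.927327 × 1.107650 × 1.019486 = 104.7168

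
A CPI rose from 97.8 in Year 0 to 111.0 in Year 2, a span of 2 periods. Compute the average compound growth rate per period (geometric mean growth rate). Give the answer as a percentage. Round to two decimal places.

Growth factor = (111.0/97.8)^(1/2) = (1.134969)^(1/2) = 1.065349
Growth rate = 1.065349 − 1 = 0.065349 = 6.5349%

6.53%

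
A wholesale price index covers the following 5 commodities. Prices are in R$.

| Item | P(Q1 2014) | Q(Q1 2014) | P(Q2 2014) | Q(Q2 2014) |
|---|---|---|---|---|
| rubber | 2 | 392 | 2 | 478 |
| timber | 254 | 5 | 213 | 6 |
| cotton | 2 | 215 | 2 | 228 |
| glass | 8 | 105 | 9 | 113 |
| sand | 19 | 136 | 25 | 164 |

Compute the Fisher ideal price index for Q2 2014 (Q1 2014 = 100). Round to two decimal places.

112.18

Laspeyres component (base-period weights):
ΣP(Q2 2014)Q(Q1 2014) = 2×392 + 213×5 + 2×215 + 9×105 + 25×136 = 784 + 1065 + 430 + 945 + 3400 = 6624
ΣP(Q1 2014)Q(Q1 2014) = 2×392 + 254×5 + 2×215 + 8×105 + 19×136 = 784 + 1270 + 430 + 840 + 2584 = 5908
L = 6624 / 5908 × 100 = 112.1192
Paasche component (current-period weights):
ΣP(Q2 2014)Q(Q2 2014) = 2×478 + 213×6 + 2×228 + 9×113 + 25×164 = 956 + 1278 + 456 + 1017 + 4100 = 7807
ΣP(Q1 2014)Q(Q2 2014) = 2×478 + 254×6 + 2×228 + 8×113 + 19×164 = 956 + 1524 + 456 + 904 + 3116 = 6956
P = 7807 / 6956 × 100 = 112.2340
Fisher = √(L × P) = √(112.1192 × 112.2340) = 112.1766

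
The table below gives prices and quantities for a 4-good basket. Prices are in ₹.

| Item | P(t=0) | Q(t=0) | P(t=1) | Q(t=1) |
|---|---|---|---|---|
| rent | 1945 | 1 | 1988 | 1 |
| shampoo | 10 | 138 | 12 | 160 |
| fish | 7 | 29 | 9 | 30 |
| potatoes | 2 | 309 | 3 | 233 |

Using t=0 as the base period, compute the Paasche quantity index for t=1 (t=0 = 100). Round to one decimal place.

Paasche quantity index uses current-period prices as weights.
ΣP(t=1)·Q(t=1) = 1988×1 + 12×160 + 9×30 + 3×233 = 1988 + 1920 + 270 + 699 = 4877
ΣP(t=1)·Q(t=0) = 1988×1 + 12×138 + 9×29 + 3×309 = 1988 + 1656 + 261 + 927 = 4832
Index = 4877 / 4832 × 100 = 100.9313

100.9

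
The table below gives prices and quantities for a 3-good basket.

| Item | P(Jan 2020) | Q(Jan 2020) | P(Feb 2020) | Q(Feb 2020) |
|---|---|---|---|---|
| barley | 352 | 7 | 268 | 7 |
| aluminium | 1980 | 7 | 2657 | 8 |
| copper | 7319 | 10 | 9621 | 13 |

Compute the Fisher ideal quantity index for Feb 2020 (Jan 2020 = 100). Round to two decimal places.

Laspeyres component (base-period weights):
ΣP(Jan 2020)Q(Feb 2020) = 352×7 + 1980×8 + 7319×13 = 2464 + 15840 + 95147 = 113451
ΣP(Jan 2020)Q(Jan 2020) = 352×7 + 1980×7 + 7319×10 = 2464 + 13860 + 73190 = 89514
L = 113451 / 89514 × 100 = 126.7411
Paasche component (current-period weights):
ΣP(Feb 2020)Q(Feb 2020) = 268×7 + 2657×8 + 9621×13 = 1876 + 21256 + 125073 = 148205
ΣP(Feb 2020)Q(Jan 2020) = 268×7 + 2657×7 + 9621×10 = 1876 + 18599 + 96210 = 116685
P = 148205 / 116685 × 100 = 127.0129
Fisher = √(L × P) = √(126.7411 × 127.0129) = 126.8769

126.88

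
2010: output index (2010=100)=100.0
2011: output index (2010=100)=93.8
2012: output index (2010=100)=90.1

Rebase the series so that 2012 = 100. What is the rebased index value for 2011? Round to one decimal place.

Rebased(2011) = 93.8 / 90.1 × 100 = 104.1065

104.1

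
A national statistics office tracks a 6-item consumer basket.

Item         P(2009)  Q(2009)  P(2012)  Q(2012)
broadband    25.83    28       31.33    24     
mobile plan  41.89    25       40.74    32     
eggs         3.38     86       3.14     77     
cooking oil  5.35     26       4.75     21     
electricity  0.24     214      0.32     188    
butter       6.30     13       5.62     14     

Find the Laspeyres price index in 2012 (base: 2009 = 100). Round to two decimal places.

104.17

Laspeyres price index uses base-period quantities as weights.
ΣP(2012)·Q(2009) = 31.33×28 + 40.74×25 + 3.14×86 + 4.75×26 + 0.32×214 + 5.62×13 = 877.24 + 1018.5 + 270.04 + 123.5 + 68.48 + 73.06 = 2430.82
ΣP(2009)·Q(2009) = 25.83×28 + 41.89×25 + 3.38×86 + 5.35×26 + 0.24×214 + 6.30×13 = 723.24 + 1047.25 + 290.68 + 139.1 + 51.36 + 81.9 = 2333.53
Index = 2430.82 / 2333.53 × 100 = 104.1692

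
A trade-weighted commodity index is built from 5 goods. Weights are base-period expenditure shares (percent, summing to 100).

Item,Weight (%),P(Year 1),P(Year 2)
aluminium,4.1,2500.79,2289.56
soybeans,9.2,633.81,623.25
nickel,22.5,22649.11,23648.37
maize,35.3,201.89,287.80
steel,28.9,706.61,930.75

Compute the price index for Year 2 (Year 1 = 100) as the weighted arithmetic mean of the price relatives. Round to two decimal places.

124.68

aluminium: 4.1 × (2289.56/2500.79) = 4.1 × 0.915535 = 3.7537
soybeans: 9.2 × (623.25/633.81) = 9.2 × 0.983339 = 9.0467
nickel: 22.5 × (23648.37/22649.11) = 22.5 × 1.044119 = 23.4927
maize: 35.3 × (287.80/201.89) = 35.3 × 1.425529 = 50.3212
steel: 28.9 × (930.75/706.61) = 28.9 × 1.317205 = 38.0672
Index = Σ wᵢ·(p₁ᵢ/p₀ᵢ) = 3.7537 + 9.0467 + 23.4927 + 50.3212 + 38.0672 = 124.6815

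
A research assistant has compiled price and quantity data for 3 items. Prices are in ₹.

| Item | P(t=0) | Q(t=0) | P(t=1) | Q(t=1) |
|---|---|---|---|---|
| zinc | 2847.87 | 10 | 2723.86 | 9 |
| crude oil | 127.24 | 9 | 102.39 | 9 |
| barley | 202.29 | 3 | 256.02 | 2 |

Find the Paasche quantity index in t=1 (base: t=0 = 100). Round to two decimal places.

89.70

Paasche quantity index uses current-period prices as weights.
ΣP(t=1)·Q(t=1) = 2723.86×9 + 102.39×9 + 256.02×2 = 24514.74 + 921.51 + 512.04 = 25948.29
ΣP(t=1)·Q(t=0) = 2723.86×10 + 102.39×9 + 256.02×3 = 27238.6 + 921.51 + 768.06 = 28928.17
Index = 25948.29 / 28928.17 × 100 = 89.6990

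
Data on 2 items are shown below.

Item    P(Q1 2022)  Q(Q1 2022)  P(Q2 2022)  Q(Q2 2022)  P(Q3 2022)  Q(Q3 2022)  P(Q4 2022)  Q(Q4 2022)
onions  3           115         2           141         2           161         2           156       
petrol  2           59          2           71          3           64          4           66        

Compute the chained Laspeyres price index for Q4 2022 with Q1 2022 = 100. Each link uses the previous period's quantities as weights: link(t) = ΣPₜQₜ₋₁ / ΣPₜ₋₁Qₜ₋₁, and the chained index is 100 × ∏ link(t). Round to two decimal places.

98.67

Link Q1 2022→Q2 2022:
ΣP(Q2 2022)Q(Q1 2022) = 2×115 + 2×59 = 230 + 118 = 348
ΣP(Q1 2022)Q(Q1 2022) = 3×115 + 2×59 = 345 + 118 = 463
link = 348/463 = 0.751620
Link Q2 2022→Q3 2022:
ΣP(Q3 2022)Q(Q2 2022) = 2×141 + 3×71 = 282 + 213 = 495
ΣP(Q2 2022)Q(Q2 2022) = 2×141 + 2×71 = 282 + 142 = 424
link = 495/424 = 1.167453
Link Q3 2022→Q4 2022:
ΣP(Q4 2022)Q(Q3 2022) = 2×161 + 4×64 = 322 + 256 = 578
ΣP(Q3 2022)Q(Q3 2022) = 2×161 + 3×64 = 322 + 192 = 514
link = 578/514 = 1.124514
Chained index = 100 × 0.751620 × 1.167453 × 1.124514 = 98.6739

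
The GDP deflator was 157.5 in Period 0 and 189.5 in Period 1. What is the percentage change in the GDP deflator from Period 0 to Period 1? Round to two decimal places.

20.32%

Change = (189.5 − 157.5) / 157.5 × 100
       = 32.0 / 157.5 × 100 = 20.3175%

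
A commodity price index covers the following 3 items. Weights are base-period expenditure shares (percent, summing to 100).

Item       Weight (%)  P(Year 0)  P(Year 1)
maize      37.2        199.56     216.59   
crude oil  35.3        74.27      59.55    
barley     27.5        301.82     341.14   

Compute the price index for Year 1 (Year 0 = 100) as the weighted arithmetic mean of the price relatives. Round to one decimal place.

99.8

maize: 37.2 × (216.59/199.56) = 37.2 × 1.085338 = 40.3746
crude oil: 35.3 × (59.55/74.27) = 35.3 × 0.801804 = 28.3037
barley: 27.5 × (341.14/301.82) = 27.5 × 1.130276 = 31.0826
Index = Σ wᵢ·(p₁ᵢ/p₀ᵢ) = 40.3746 + 28.3037 + 31.0826 = 99.7609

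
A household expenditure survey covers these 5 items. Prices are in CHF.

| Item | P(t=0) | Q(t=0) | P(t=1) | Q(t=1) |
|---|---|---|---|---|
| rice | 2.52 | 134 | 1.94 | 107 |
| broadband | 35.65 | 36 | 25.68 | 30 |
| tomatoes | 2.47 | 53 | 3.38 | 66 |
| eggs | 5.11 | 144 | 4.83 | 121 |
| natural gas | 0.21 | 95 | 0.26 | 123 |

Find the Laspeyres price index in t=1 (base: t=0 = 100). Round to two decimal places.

Laspeyres price index uses base-period quantities as weights.
ΣP(t=1)·Q(t=0) = 1.94×134 + 25.68×36 + 3.38×53 + 4.83×144 + 0.26×95 = 259.96 + 924.48 + 179.14 + 695.52 + 24.7 = 2083.8
ΣP(t=0)·Q(t=0) = 2.52×134 + 35.65×36 + 2.47×53 + 5.11×144 + 0.21×95 = 337.68 + 1283.4 + 130.91 + 735.84 + 19.95 = 2507.78
Index = 2083.8 / 2507.78 × 100 = 83.0934

83.09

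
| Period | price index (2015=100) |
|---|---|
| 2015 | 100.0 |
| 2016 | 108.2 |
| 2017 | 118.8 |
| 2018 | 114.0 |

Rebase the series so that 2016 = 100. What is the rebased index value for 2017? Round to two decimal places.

109.80

Rebased(2017) = 118.8 / 108.2 × 100 = 109.7967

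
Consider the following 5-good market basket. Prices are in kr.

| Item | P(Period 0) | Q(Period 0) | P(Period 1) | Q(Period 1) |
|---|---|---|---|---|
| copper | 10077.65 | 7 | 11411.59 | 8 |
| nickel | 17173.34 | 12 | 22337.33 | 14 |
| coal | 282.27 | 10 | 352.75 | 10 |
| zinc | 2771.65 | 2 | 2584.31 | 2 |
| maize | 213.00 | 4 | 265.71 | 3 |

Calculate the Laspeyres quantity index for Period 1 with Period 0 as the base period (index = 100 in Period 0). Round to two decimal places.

Laspeyres quantity index uses base-period prices as weights.
ΣP(Period 0)·Q(Period 1) = 10077.65×8 + 17173.34×14 + 282.27×10 + 2771.65×2 + 213.00×3 = 80621.2 + 240426.76 + 2822.7 + 5543.3 + 639 = 330052.96
ΣP(Period 0)·Q(Period 0) = 10077.65×7 + 17173.34×12 + 282.27×10 + 2771.65×2 + 213.00×4 = 70543.55 + 206080.08 + 2822.7 + 5543.3 + 852 = 285841.63
Index = 330052.96 / 285841.63 × 100 = 115.4671

115.47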